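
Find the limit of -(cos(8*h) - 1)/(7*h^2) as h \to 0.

32/7

Direct substitution gives 0/0.
Apply L'Hôpital: lim (-8*sin(8*h))/(-14*h), still 0/0.
After 2 applications of L'Hôpital's rule the quotient is (-64*cos(8*h))/(-14); substituting h = 0 gives 32/7.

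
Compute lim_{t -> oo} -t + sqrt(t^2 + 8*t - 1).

An ∞ − ∞ form. Rationalising with the conjugate, the difference becomes (8t - 1) / (√(t^2 + 8*t - 1) + t).
For large t the denominator behaves like 2·t, so the quotient tends to 8/2 = 4.

4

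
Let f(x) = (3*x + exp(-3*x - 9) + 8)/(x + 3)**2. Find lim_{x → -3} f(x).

9/2

Direct substitution gives 0/0.
Apply L'Hôpital: lim (3 - 3*e^(-3*x - 9))/(2*x + 6), still 0/0.
After 2 applications of L'Hôpital's rule the quotient is (9*e^(-3*x - 9))/(2); substituting x = -3 gives 9/2.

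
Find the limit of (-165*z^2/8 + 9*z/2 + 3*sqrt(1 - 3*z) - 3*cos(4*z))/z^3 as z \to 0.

-81/16

Substitution gives 0/0; apply L'Hôpital's rule 3 times.
After differentiating numerator and denominator 3 times the quotient is (-192*sin(4*z) - 243/(8*(1 - 3*z)^(5/2)))/(6); at z = 0 this is -81/16.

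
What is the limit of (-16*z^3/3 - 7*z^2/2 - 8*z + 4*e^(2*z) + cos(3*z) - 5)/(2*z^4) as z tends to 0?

145/48

Substitution gives 0/0 (the numerator vanishes to order 4).
Expand each term to order z^4: the coefficient of z^4 in cos(3z) is 27/8 and in 4·e^(2z) is 8/3.
Lower-order terms cancel with the polynomial part, so the numerator is (145/24)·z^4 + o(z^4), and the limit is (145/24)/(2) = 145/48.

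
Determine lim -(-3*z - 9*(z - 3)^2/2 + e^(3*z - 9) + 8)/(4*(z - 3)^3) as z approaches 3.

Direct substitution gives 0/0.
Apply L'Hôpital: lim (-9*z + 3*e^(3*z - 9) + 24)/(-12*(z - 3)^2), still 0/0.
Apply L'Hôpital: lim (9*e^(3*z - 9) - 9)/(72 - 24*z), still 0/0.
After 3 applications of L'Hôpital's rule the quotient is (27*e^(3*z - 9))/(-24); substituting z = 3 gives -9/8.

-9/8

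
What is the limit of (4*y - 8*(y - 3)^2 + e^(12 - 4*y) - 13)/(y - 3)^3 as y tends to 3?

-32/3

Direct substitution gives 0/0.
Apply L'Hôpital: lim (-16*y - 4*e^(12 - 4*y) + 52)/(3*(y - 3)^2), still 0/0.
Apply L'Hôpital: lim (16*e^(12 - 4*y) - 16)/(6*y - 18), still 0/0.
After 3 applications of L'Hôpital's rule the quotient is (-64*e^(12 - 4*y))/(6); substituting y = 3 gives -32/3.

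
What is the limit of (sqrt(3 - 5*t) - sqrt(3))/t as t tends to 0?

Substitution gives 0/0. Multiply numerator and denominator by the conjugate √(3 - 5t) + √3.
The numerator becomes (3 - 5t) − 3 = -5t, so the expression simplifies to -5/(√(3 - 5t) + √3).
Letting t → 0 gives -5/(2√3) = -5*√(3)/6.

-5*√(3)/6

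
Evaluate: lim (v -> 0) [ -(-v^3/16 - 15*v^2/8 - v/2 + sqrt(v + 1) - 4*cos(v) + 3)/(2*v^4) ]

79/768

Substitution gives 0/0; apply L'Hôpital's rule 4 times.
After differentiating numerator and denominator 4 times the quotient is (-4*cos(v) - 15/(16*(v + 1)^(7/2)))/(-48); at v = 0 this is 79/768.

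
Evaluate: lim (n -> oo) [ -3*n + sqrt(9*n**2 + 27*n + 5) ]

An ∞ − ∞ form. Rationalising with the conjugate, the difference becomes (27n + 5) / (√(9*n^2 + 27*n + 5) + 3n).
For large n the denominator behaves like 2·3n, so the quotient tends to 27/6 = 9/2.

9/2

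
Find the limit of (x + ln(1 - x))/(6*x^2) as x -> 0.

-1/12

Direct substitution gives 0/0.
Apply L'Hôpital: lim (1 - 1/(1 - x))/(12*x), still 0/0.
After 2 applications of L'Hôpital's rule the quotient is (-1/(1 - x)^2)/(12); substituting x = 0 gives -1/12.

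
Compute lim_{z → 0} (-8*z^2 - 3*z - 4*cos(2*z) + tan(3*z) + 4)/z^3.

9

Substitution gives 0/0; apply L'Hôpital's rule 3 times.
After differentiating numerator and denominator 3 times the quotient is (-32*sin(2*z) + 162*tan(3*z)^4 + 216*tan(3*z)^2 + 54)/(6); at z = 0 this is 9.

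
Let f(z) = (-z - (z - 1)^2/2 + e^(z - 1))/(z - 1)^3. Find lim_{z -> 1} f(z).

Direct substitution gives 0/0.
Apply L'Hôpital: lim (-z + e^(z - 1))/(3*(z - 1)^2), still 0/0.
Apply L'Hôpital: lim (e^(z - 1) - 1)/(6*z - 6), still 0/0.
After 3 applications of L'Hôpital's rule the quotient is (e^(z - 1))/(6); substituting z = 1 gives 1/6.

1/6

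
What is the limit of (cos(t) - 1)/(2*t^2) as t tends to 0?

Direct substitution gives 0/0.
Apply L'Hôpital: lim (-sin(t))/(4*t), still 0/0.
After 2 applications of L'Hôpital's rule the quotient is (-cos(t))/(4); substituting t = 0 gives -1/4.

-1/4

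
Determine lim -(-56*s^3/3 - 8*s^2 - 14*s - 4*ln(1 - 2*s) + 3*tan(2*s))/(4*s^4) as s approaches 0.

Substitution gives 0/0 (the numerator vanishes to order 4).
Expand each term to order s^4: the coefficient of s^4 in -4·ln(1 - 2s) is 16 and in 3·tan(2s) is 0.
Lower-order terms cancel with the polynomial part, so the numerator is (16)·s^4 + o(s^4), and the limit is (16)/(-4) = -4.

-4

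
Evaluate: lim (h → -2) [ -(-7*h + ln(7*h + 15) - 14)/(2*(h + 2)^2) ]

49/4

Direct substitution gives 0/0.
Apply L'Hôpital: lim (-7 + 7/(7*h + 15))/(-4*h - 8), still 0/0.
After 2 applications of L'Hôpital's rule the quotient is (-49/(7*h + 15)^2)/(-4); substituting h = -2 gives 49/4.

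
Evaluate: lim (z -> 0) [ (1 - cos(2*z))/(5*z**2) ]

2/5

Substitution gives 0/0.
Use (1 − cos u)/u² → 1/2 with u = 2z: the limit is 2²/(2·5) = 2/5.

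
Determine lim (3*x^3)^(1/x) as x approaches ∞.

Base → ∞ and exponent → 0: an ∞^0 form.
Take logs: (1/x)·ln(3·x^3) = (ln 3 + 3·ln x)/x → 0.
So the limit is e^0 = 1.

1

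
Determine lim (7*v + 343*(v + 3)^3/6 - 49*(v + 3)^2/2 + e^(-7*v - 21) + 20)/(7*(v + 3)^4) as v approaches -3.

Direct substitution gives 0/0.
Apply L'Hôpital: lim (-49*v + 343*(v + 3)^2/2 - 7*e^(-7*v - 21) - 140)/(28*(v + 3)^3), still 0/0.
Apply L'Hôpital: lim (343*v + 49*e^(-7*v - 21) + 980)/(84*(v + 3)^2), still 0/0.
Apply L'Hôpital: lim (343 - 343*e^(-7*v - 21))/(168*v + 504), still 0/0.
After 4 applications of L'Hôpital's rule the quotient is (2401*e^(-7*v - 21))/(168); substituting v = -3 gives 343/24.

343/24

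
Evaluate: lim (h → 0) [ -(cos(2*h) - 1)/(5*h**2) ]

Direct substitution gives 0/0.
Apply L'Hôpital: lim (-2*sin(2*h))/(-10*h), still 0/0.
After 2 applications of L'Hôpital's rule the quotient is (-4*cos(2*h))/(-10); substituting h = 0 gives 2/5.

2/5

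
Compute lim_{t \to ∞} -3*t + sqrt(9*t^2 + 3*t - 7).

An ∞ − ∞ form. Rationalising with the conjugate, the difference becomes (3t - 7) / (√(9*t^2 + 3*t - 7) + 3t).
For large t the denominator behaves like 2·3t, so the quotient tends to 3/6 = 1/2.

1/2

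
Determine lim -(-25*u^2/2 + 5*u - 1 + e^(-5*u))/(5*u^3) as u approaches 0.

25/6

Direct substitution gives 0/0.
Apply L'Hôpital: lim (-25*u + 5 - 5*e^(-5*u))/(-15*u^2), still 0/0.
Apply L'Hôpital: lim (-25 + 25*e^(-5*u))/(-30*u), still 0/0.
After 3 applications of L'Hôpital's rule the quotient is (-125*e^(-5*u))/(-30); substituting u = 0 gives 25/6.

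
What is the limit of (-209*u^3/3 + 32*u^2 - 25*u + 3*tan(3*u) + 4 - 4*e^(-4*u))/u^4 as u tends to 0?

-128/3

Substitution gives 0/0; apply L'Hôpital's rule 4 times.
After differentiating numerator and denominator 4 times the quotient is (8*(243*(3*tan(3*u)^2 + 2)*e^(4*u)*tan(3*u)/cos(3*u)^2 - 128)*e^(-4*u))/(24); at u = 0 this is -128/3.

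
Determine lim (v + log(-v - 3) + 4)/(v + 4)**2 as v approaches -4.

-1/2

Direct substitution gives 0/0.
Apply L'Hôpital: lim (1 - 1/(-v - 3))/(2*v + 8), still 0/0.
After 2 applications of L'Hôpital's rule the quotient is (-1/(-v - 3)^2)/(2); substituting v = -4 gives -1/2.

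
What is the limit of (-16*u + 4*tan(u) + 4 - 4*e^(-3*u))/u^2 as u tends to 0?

-18

Substitution gives 0/0 (the numerator vanishes to order 2).
Expand each term to order u^2: the coefficient of u^2 in 4·tan(u) is 0 and in -4·e^(-3u) is -18.
Lower-order terms cancel with the polynomial part, so the numerator is (-18)·u^2 + o(u^2), and the limit is (-18)/(1) = -18.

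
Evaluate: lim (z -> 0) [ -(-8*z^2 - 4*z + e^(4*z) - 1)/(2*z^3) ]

-16/3

Direct substitution gives 0/0.
Apply L'Hôpital: lim (-16*z + 4*e^(4*z) - 4)/(-6*z^2), still 0/0.
Apply L'Hôpital: lim (16*e^(4*z) - 16)/(-12*z), still 0/0.
After 3 applications of L'Hôpital's rule the quotient is (64*e^(4*z))/(-12); substituting z = 0 gives -16/3.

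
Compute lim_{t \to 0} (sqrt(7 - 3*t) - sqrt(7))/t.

-3*√(7)/14

Substitution gives 0/0. Multiply numerator and denominator by the conjugate √(7 - 3t) + √7.
The numerator becomes (7 - 3t) − 7 = -3t, so the expression simplifies to -3/(√(7 - 3t) + √7).
Letting t → 0 gives -3/(2√7) = -3*√(7)/14.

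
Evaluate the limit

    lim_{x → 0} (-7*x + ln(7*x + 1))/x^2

-49/2

Direct substitution gives 0/0.
Apply L'Hôpital: lim (-7 + 7/(7*x + 1))/(2*x), still 0/0.
After 2 applications of L'Hôpital's rule the quotient is (-49/(7*x + 1)^2)/(2); substituting x = 0 gives -49/2.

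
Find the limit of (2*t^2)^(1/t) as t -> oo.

1

Base → ∞ and exponent → 0: an ∞^0 form.
Take logs: (1/t)·ln(2·t^2) = (ln 2 + 2·ln t)/t → 0.
So the limit is e^0 = 1.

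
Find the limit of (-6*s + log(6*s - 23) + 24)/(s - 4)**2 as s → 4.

Direct substitution gives 0/0.
Apply L'Hôpital: lim (-6 + 6/(6*s - 23))/(2*s - 8), still 0/0.
After 2 applications of L'Hôpital's rule the quotient is (-36/(6*s - 23)^2)/(2); substituting s = 4 gives -18.

-18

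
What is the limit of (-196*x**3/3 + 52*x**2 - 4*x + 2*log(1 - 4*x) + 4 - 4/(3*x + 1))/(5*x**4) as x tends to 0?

Substitution gives 0/0; apply L'Hôpital's rule 4 times.
After differentiating numerator and denominator 4 times the quotient is (-3072/(4*x - 1)^4 - 7776/(3*x + 1)^5)/(120); at x = 0 this is -452/5.

-452/5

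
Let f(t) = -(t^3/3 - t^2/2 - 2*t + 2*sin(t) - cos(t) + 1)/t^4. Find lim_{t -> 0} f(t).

Substitution gives 0/0; apply L'Hôpital's rule 4 times.
After differentiating numerator and denominator 4 times the quotient is (2*sin(t) - cos(t))/(-24); at t = 0 this is 1/24.

1/24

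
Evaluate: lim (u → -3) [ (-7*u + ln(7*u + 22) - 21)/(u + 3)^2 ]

Direct substitution gives 0/0.
Apply L'Hôpital: lim (-7 + 7/(7*u + 22))/(2*u + 6), still 0/0.
After 2 applications of L'Hôpital's rule the quotient is (-49/(7*u + 22)^2)/(2); substituting u = -3 gives -49/2.

-49/2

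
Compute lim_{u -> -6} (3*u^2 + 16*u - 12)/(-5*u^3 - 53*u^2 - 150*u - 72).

10/27

Since u = -6 makes numerator and denominator zero, (u + 6) divides both.
Cancelling it gives (3*u - 2)/(-5*u^2 - 23*u - 12); now plug in u = -6 to get 10/27.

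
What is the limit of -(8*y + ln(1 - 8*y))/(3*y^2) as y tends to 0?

Direct substitution gives 0/0.
Apply L'Hôpital: lim (8 - 8/(1 - 8*y))/(-6*y), still 0/0.
After 2 applications of L'Hôpital's rule the quotient is (-64/(1 - 8*y)^2)/(-6); substituting y = 0 gives 32/3.

32/3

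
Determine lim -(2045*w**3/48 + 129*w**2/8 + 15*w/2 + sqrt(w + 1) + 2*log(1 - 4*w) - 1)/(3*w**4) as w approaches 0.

Substitution gives 0/0 (the numerator vanishes to order 4).
Expand each term to order w^4: the coefficient of w^4 in √(1 + w) is -5/128 and in 2·ln(1 - 4w) is -128.
Lower-order terms cancel with the polynomial part, so the numerator is (-16389/128)·w^4 + o(w^4), and the limit is (-16389/128)/(-3) = 5463/128.

5463/128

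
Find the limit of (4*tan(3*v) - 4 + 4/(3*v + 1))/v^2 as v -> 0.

36

Substitution gives 0/0 (the numerator vanishes to order 2).
Expand each term to order v^2: the coefficient of v^2 in 4·1/(1 + 3v) is 36 and in 4·tan(3v) is 0.
Lower-order terms cancel with the polynomial part, so the numerator is (36)·v^2 + o(v^2), and the limit is (36)/(1) = 36.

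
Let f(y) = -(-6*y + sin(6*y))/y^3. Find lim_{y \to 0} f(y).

36

Direct substitution gives 0/0.
Apply L'Hôpital: lim (6*cos(6*y) - 6)/(-3*y^2), still 0/0.
Apply L'Hôpital: lim (-36*sin(6*y))/(-6*y), still 0/0.
After 3 applications of L'Hôpital's rule the quotient is (-216*cos(6*y))/(-6); substituting y = 0 gives 36.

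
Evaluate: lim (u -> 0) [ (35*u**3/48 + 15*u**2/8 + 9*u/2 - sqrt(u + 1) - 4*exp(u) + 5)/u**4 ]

-49/384

Substitution gives 0/0 (the numerator vanishes to order 4).
Expand each term to order u^4: the coefficient of u^4 in -4·e^(u) is -1/6 and in −√(1 + u) is 5/128.
Lower-order terms cancel with the polynomial part, so the numerator is (-49/384)·u^4 + o(u^4), and the limit is (-49/384)/(1) = -49/384.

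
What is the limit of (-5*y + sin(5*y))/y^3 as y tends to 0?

-125/6

Direct substitution gives 0/0.
Apply L'Hôpital: lim (5*cos(5*y) - 5)/(3*y^2), still 0/0.
Apply L'Hôpital: lim (-25*sin(5*y))/(6*y), still 0/0.
After 3 applications of L'Hôpital's rule the quotient is (-125*cos(5*y))/(6); substituting y = 0 gives -125/6.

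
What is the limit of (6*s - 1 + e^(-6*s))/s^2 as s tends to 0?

Direct substitution gives 0/0.
Apply L'Hôpital: lim (6 - 6*e^(-6*s))/(2*s), still 0/0.
After 2 applications of L'Hôpital's rule the quotient is (36*e^(-6*s))/(2); substituting s = 0 gives 18.

18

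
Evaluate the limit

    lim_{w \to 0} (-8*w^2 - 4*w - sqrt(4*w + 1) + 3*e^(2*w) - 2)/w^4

Substitution gives 0/0 (the numerator vanishes to order 4).
Expand each term to order w^4: the coefficient of w^4 in −√(1 + 4w) is 10 and in 3·e^(2w) is 2.
Lower-order terms cancel with the polynomial part, so the numerator is (12)·w^4 + o(w^4), and the limit is (12)/(1) = 12.

12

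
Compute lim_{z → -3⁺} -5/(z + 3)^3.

-∞

As z → -3⁺, (z + 3) → 0⁺, so (z + 3)^3 → 0⁺ and -5/(z + 3)^3 → -∞.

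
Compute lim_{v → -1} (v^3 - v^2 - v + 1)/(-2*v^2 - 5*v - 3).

Since v = -1 makes numerator and denominator zero, (v + 1) divides both.
Cancelling it gives (v^2 - 2*v + 1)/(-2*v - 3); now plug in v = -1 to get -4.

-4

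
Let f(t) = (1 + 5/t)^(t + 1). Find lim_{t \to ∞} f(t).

e^(5)

Let L be the limit and take ln: ln L = lim (t + 1)·ln(1 + 5/t) = lim (t + 1)·(5/t + O(1/t²)) = 5.
Hence L = e^(5).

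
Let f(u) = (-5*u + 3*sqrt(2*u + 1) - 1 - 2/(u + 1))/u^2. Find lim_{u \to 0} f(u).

Substitution gives 0/0 (the numerator vanishes to order 2).
Expand each term to order u^2: the coefficient of u^2 in -2·1/(1 + u) is -2 and in 3·√(1 + 2u) is -3/2.
Lower-order terms cancel with the polynomial part, so the numerator is (-7/2)·u^2 + o(u^2), and the limit is (-7/2)/(1) = -7/2.

-7/2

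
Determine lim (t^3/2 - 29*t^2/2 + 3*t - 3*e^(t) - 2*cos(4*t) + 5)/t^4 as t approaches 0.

Substitution gives 0/0; apply L'Hôpital's rule 4 times.
After differentiating numerator and denominator 4 times the quotient is (-3*e^(t) - 512*cos(4*t))/(24); at t = 0 this is -515/24.

-515/24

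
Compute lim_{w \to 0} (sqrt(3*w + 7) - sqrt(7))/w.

3*√(7)/14

A 0/0 form; rationalise with √(7 + 3w) + √7. This collapses the numerator to 3w, leaving 3/(√(7 + 3w) + √7) → 3/(2√7) = 3*√(7)/14.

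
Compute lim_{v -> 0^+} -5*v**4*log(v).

0

This is a 0·(−∞) form. Rewrite as -5·ln(v) / v^(−4) and apply L'Hôpital:
the derivative quotient is -5·(1/v) / (−4·v^(−5)) = (5/4)·v^4 → 0.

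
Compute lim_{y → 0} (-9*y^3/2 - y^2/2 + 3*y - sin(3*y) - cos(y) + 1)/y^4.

-1/24

Substitution gives 0/0 (the numerator vanishes to order 4).
Expand each term to order y^4: the coefficient of y^4 in −sin(3y) is 0 and in −cos(y) is -1/24.
Lower-order terms cancel with the polynomial part, so the numerator is (-1/24)·y^4 + o(y^4), and the limit is (-1/24)/(1) = -1/24.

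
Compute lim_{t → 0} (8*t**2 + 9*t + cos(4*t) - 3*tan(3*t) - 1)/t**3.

-27

Substitution gives 0/0 (the numerator vanishes to order 3).
Expand each term to order t^3: the coefficient of t^3 in -3·tan(3t) is -27 and in cos(4t) is 0.
Lower-order terms cancel with the polynomial part, so the numerator is (-27)·t^3 + o(t^3), and the limit is (-27)/(1) = -27.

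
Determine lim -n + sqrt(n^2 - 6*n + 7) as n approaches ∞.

This has the form ∞ − ∞. Multiply and divide by the conjugate √(n^2 - 6*n + 7) + n.
That gives (-6n + 7) / (√(n^2 - 6*n + 7) + n).
Divide numerator and denominator by n: the limit is -6/(2·1) = -3.

-3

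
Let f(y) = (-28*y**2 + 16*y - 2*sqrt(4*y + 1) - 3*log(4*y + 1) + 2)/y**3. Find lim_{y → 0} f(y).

-72

Substitution gives 0/0; apply L'Hôpital's rule 3 times.
After differentiating numerator and denominator 3 times the quotient is (-384/(4*y + 1)^3 - 48/(4*y + 1)^(5/2))/(6); at y = 0 this is -72.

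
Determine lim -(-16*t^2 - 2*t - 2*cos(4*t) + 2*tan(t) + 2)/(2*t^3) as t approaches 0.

Substitution gives 0/0 (the numerator vanishes to order 3).
Expand each term to order t^3: the coefficient of t^3 in 2·tan(t) is 2/3 and in -2·cos(4t) is 0.
Lower-order terms cancel with the polynomial part, so the numerator is (2/3)·t^3 + o(t^3), and the limit is (2/3)/(-2) = -1/3.

-1/3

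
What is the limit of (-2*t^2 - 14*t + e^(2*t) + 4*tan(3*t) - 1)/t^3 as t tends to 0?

112/3

Substitution gives 0/0; apply L'Hôpital's rule 3 times.
After differentiating numerator and denominator 3 times the quotient is (8*e^(2*t) + 648*tan(3*t)^4 + 864*tan(3*t)^2 + 216)/(6); at t = 0 this is 112/3.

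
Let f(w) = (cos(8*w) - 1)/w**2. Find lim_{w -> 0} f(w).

-32

Direct substitution gives 0/0.
Apply L'Hôpital: lim (-8*sin(8*w))/(2*w), still 0/0.
After 2 applications of L'Hôpital's rule the quotient is (-64*cos(8*w))/(2); substituting w = 0 gives -32.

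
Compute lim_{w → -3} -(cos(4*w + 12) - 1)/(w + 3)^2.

Direct substitution gives 0/0.
Apply L'Hôpital: lim (-4*sin(4*w + 12))/(-2*w - 6), still 0/0.
After 2 applications of L'Hôpital's rule the quotient is (-16*cos(4*w + 12))/(-2); substituting w = -3 gives 8.

8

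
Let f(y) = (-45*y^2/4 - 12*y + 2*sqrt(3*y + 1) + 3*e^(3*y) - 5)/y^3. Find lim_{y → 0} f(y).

Substitution gives 0/0; apply L'Hôpital's rule 3 times.
After differentiating numerator and denominator 3 times the quotient is (81*e^(3*y) + 81/(4*(3*y + 1)^(5/2)))/(6); at y = 0 this is 135/8.

135/8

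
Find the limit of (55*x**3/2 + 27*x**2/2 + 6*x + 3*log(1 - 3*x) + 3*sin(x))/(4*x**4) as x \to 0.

Substitution gives 0/0 (the numerator vanishes to order 4).
Expand each term to order x^4: the coefficient of x^4 in 3·sin(x) is 0 and in 3·ln(1 - 3x) is -243/4.
Lower-order terms cancel with the polynomial part, so the numerator is (-243/4)·x^4 + o(x^4), and the limit is (-243/4)/(4) = -243/16.

-243/16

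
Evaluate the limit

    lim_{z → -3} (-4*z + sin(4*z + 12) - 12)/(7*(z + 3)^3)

Direct substitution gives 0/0.
Apply L'Hôpital: lim (4*cos(4*z + 12) - 4)/(21*(z + 3)^2), still 0/0.
Apply L'Hôpital: lim (-16*sin(4*z + 12))/(42*z + 126), still 0/0.
After 3 applications of L'Hôpital's rule the quotient is (-64*cos(4*z + 12))/(42); substituting z = -3 gives -32/21.

-32/21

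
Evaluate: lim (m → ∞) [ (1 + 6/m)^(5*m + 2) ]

The base → 1 and the exponent → ∞: a 1^∞ form.
Take logarithms: (5m + 2)·ln(1 + 6/m). Since ln(1+u) ~ u for small u, this behaves like (5m)·(6/m) → 30.
So the limit is e^(30).

e^(30)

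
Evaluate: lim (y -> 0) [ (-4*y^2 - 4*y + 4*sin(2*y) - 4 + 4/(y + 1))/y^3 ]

-28/3

Substitution gives 0/0; apply L'Hôpital's rule 3 times.
After differentiating numerator and denominator 3 times the quotient is (-32*cos(2*y) - 24/(y + 1)^4)/(6); at y = 0 this is -28/3.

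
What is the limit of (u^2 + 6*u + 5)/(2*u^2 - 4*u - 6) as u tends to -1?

Since u = -1 makes numerator and denominator zero, (u + 1) divides both.
Cancelling it gives (u + 5)/(2*u - 6); now plug in u = -1 to get -1/2.

-1/2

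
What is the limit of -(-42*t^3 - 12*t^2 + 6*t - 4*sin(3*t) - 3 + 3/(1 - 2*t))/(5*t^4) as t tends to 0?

Substitution gives 0/0 (the numerator vanishes to order 4).
Expand each term to order t^4: the coefficient of t^4 in 3·1/(1 - 2t) is 48 and in -4·sin(3t) is 0.
Lower-order terms cancel with the polynomial part, so the numerator is (48)·t^4 + o(t^4), and the limit is (48)/(-5) = -48/5.

-48/5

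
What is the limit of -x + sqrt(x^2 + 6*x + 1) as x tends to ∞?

An ∞ − ∞ form. Rationalising with the conjugate, the difference becomes (6x + 1) / (√(x^2 + 6*x + 1) + x).
For large x the denominator behaves like 2·x, so the quotient tends to 6/2 = 3.

3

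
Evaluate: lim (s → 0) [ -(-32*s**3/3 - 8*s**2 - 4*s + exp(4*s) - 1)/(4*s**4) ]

Direct substitution gives 0/0.
Apply L'Hôpital: lim (-32*s^2 - 16*s + 4*e^(4*s) - 4)/(-16*s^3), still 0/0.
Apply L'Hôpital: lim (-64*s + 16*e^(4*s) - 16)/(-48*s^2), still 0/0.
Apply L'Hôpital: lim (64*e^(4*s) - 64)/(-96*s), still 0/0.
After 4 applications of L'Hôpital's rule the quotient is (256*e^(4*s))/(-96); substituting s = 0 gives -8/3.

-8/3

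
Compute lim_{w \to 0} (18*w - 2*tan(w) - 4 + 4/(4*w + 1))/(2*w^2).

32

Substitution gives 0/0; apply L'Hôpital's rule 2 times.
After differentiating numerator and denominator 2 times the quotient is (-4*tan(w)/cos(w)^2 + 128/(4*w + 1)^3)/(4); at w = 0 this is 32.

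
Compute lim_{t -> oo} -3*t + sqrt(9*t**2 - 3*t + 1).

An ∞ − ∞ form. Rationalising with the conjugate, the difference becomes (-3t + 1) / (√(9*t^2 - 3*t + 1) + 3t).
For large t the denominator behaves like 2·3t, so the quotient tends to -3/6 = -1/2.

-1/2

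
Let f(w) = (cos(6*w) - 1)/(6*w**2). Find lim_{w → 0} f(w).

Direct substitution gives 0/0.
Apply L'Hôpital: lim (-6*sin(6*w))/(12*w), still 0/0.
After 2 applications of L'Hôpital's rule the quotient is (-36*cos(6*w))/(12); substituting w = 0 gives -3.

-3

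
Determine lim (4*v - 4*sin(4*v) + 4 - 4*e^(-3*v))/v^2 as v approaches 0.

Substitution gives 0/0; apply L'Hôpital's rule 2 times.
After differentiating numerator and denominator 2 times the quotient is (64*sin(4*v) - 36*e^(-3*v))/(2); at v = 0 this is -18.

-18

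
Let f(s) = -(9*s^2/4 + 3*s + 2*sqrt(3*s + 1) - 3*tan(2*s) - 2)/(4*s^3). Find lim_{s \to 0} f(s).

37/32

Substitution gives 0/0 (the numerator vanishes to order 3).
Expand each term to order s^3: the coefficient of s^3 in -3·tan(2s) is -8 and in 2·√(1 + 3s) is 27/8.
Lower-order terms cancel with the polynomial part, so the numerator is (-37/8)·s^3 + o(s^3), and the limit is (-37/8)/(-4) = 37/32.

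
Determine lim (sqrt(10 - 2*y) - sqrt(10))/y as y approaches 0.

-√(10)/10

Substitution gives 0/0. Multiply numerator and denominator by the conjugate √(10 - 2y) + √10.
The numerator becomes (10 - 2y) − 10 = -2y, so the expression simplifies to -2/(√(10 - 2y) + √10).
Letting y → 0 gives -2/(2√10) = -√(10)/10.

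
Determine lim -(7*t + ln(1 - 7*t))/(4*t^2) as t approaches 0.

Direct substitution gives 0/0.
Apply L'Hôpital: lim (7 - 7/(1 - 7*t))/(-8*t), still 0/0.
After 2 applications of L'Hôpital's rule the quotient is (-49/(1 - 7*t)^2)/(-8); substituting t = 0 gives 49/8.

49/8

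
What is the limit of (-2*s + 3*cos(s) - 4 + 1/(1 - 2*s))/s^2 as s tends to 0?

5/2

Substitution gives 0/0; apply L'Hôpital's rule 2 times.
After differentiating numerator and denominator 2 times the quotient is (-3*cos(s) - 8/(2*s - 1)^3)/(2); at s = 0 this is 5/2.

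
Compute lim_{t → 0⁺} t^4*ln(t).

This is a 0·(−∞) form. Rewrite as 1·ln(t) / t^(−4) and apply L'Hôpital:
the derivative quotient is 1·(1/t) / (−4·t^(−5)) = (-1/4)·t^4 → 0.

0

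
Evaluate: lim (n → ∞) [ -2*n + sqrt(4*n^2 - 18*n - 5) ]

This has the form ∞ − ∞. Multiply and divide by the conjugate √(4*n^2 - 18*n - 5) + 2n.
That gives (-18n - 5) / (√(4*n^2 - 18*n - 5) + 2n).
Divide numerator and denominator by n: the limit is -18/(2·2) = -9/2.

-9/2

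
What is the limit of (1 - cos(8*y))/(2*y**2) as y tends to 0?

16

Substitution gives 0/0.
Use (1 − cos u)/u² → 1/2 with u = 8y: the limit is 8²/(2·2) = 16.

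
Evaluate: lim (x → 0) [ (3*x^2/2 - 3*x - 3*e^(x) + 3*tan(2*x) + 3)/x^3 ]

15/2

Substitution gives 0/0 (the numerator vanishes to order 3).
Expand each term to order x^3: the coefficient of x^3 in -3·e^(x) is -1/2 and in 3·tan(2x) is 8.
Lower-order terms cancel with the polynomial part, so the numerator is (15/2)·x^3 + o(x^3), and the limit is (15/2)/(1) = 15/2.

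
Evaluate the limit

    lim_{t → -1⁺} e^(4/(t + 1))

As t → -1⁺, 4/(t + 1) → +∞, so e^(4/(t + 1)) → ∞.

∞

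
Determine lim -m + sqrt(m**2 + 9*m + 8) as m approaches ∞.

9/2

An ∞ − ∞ form. Rationalising with the conjugate, the difference becomes (9m + 8) / (√(m^2 + 9*m + 8) + m).
For large m the denominator behaves like 2·m, so the quotient tends to 9/2 = 9/2.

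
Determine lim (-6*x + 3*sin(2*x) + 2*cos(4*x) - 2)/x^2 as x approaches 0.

-16

Substitution gives 0/0; apply L'Hôpital's rule 2 times.
After differentiating numerator and denominator 2 times the quotient is (-12*sin(2*x) - 32*cos(4*x))/(2); at x = 0 this is -16.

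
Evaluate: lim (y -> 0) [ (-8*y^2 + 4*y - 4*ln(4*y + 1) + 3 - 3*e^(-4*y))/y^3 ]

Substitution gives 0/0 (the numerator vanishes to order 3).
Expand each term to order y^3: the coefficient of y^3 in -3·e^(-4y) is 32 and in -4·ln(1 + 4y) is -256/3.
Lower-order terms cancel with the polynomial part, so the numerator is (-160/3)·y^3 + o(y^3), and the limit is (-160/3)/(1) = -160/3.

-160/3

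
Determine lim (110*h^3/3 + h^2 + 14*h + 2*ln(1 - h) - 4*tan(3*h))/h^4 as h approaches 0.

-1/2

Substitution gives 0/0; apply L'Hôpital's rule 4 times.
After differentiating numerator and denominator 4 times the quotient is (2592*tan(3*h)/cos(3*h)^2 - 7776*tan(3*h)/cos(3*h)^4 - 12/(h - 1)^4)/(24); at h = 0 this is -1/2.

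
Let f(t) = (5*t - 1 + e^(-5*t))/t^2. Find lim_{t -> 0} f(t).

Direct substitution gives 0/0.
Apply L'Hôpital: lim (5 - 5*e^(-5*t))/(2*t), still 0/0.
After 2 applications of L'Hôpital's rule the quotient is (25*e^(-5*t))/(2); substituting t = 0 gives 25/2.

25/2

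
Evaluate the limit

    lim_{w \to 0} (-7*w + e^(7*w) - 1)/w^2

Direct substitution gives 0/0.
Apply L'Hôpital: lim (7*e^(7*w) - 7)/(2*w), still 0/0.
After 2 applications of L'Hôpital's rule the quotient is (49*e^(7*w))/(2); substituting w = 0 gives 49/2.

49/2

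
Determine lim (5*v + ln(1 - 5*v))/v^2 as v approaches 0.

Direct substitution gives 0/0.
Apply L'Hôpital: lim (5 - 5/(1 - 5*v))/(2*v), still 0/0.
After 2 applications of L'Hôpital's rule the quotient is (-25/(1 - 5*v)^2)/(2); substituting v = 0 gives -25/2.

-25/2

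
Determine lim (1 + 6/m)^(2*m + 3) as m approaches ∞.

The base → 1 and the exponent → ∞: a 1^∞ form.
Take logarithms: (2m + 3)·ln(1 + 6/m). Since ln(1+u) ~ u for small u, this behaves like (2m)·(6/m) → 12.
So the limit is e^(12).

e^(12)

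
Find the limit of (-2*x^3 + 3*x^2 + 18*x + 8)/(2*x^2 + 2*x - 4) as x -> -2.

Since x = -2 makes numerator and denominator zero, (x + 2) divides both.
Cancelling it gives (-2*x^2 + 7*x + 4)/(2*x - 2); now plug in x = -2 to get 3.

3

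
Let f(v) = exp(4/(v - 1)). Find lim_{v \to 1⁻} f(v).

As v → 1⁻, 4/(v - 1) → −∞, so e^(4/(v - 1)) → 0.

0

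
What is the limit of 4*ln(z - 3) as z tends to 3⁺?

-∞

As z → 3⁺, z - 3 → 0⁺ and ln(z - 3) → −∞.
Multiplying by 4 gives -∞.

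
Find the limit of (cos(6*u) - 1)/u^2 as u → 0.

Direct substitution gives 0/0.
Apply L'Hôpital: lim (-6*sin(6*u))/(2*u), still 0/0.
After 2 applications of L'Hôpital's rule the quotient is (-36*cos(6*u))/(2); substituting u = 0 gives -18.

-18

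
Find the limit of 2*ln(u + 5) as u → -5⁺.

-∞

As u → -5⁺, u + 5 → 0⁺ and ln(u + 5) → −∞.
Multiplying by 2 gives -∞.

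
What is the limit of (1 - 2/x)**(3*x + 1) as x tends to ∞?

e^(-6)

Let L be the limit and take ln: ln L = lim (3x + 1)·ln(1 - 2/x) = lim (3x + 1)·(-2/x + O(1/x²)) = -6.
Hence L = e^(-6).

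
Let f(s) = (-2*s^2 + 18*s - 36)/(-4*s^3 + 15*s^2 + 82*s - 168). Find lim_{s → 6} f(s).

Since s = 6 makes numerator and denominator zero, (s - 6) divides both.
Cancelling it gives (6 - 2*s)/(-4*s^2 - 9*s + 28); now plug in s = 6 to get 3/85.

3/85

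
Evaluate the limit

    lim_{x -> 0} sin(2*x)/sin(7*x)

2/7

Substitution gives 0/0.
Divide numerator and denominator by x: sin(2x)/x → 2 and sin(7x)/x → 7, so the limit is 1·2/7 = 2/7.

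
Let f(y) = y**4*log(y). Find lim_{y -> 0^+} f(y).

0

This is a 0·(−∞) form. Rewrite as 1·ln(y) / y^(−4) and apply L'Hôpital:
the derivative quotient is 1·(1/y) / (−4·y^(−5)) = (-1/4)·y^4 → 0.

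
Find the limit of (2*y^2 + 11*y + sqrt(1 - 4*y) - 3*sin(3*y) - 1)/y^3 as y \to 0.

Substitution gives 0/0 (the numerator vanishes to order 3).
Expand each term to order y^3: the coefficient of y^3 in -3·sin(3y) is 27/2 and in √(1 - 4y) is -4.
Lower-order terms cancel with the polynomial part, so the numerator is (19/2)·y^3 + o(y^3), and the limit is (19/2)/(1) = 19/2.

19/2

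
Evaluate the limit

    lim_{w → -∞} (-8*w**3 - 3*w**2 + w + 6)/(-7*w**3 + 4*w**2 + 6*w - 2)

Numerator and denominator both have degree 3.
Dividing every term by w^3, all lower-order terms vanish and the limit is the ratio of leading coefficients, -8/(-7) = 8/7.

8/7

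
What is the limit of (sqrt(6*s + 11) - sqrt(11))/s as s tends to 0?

3*√(11)/11

Substitution gives 0/0. Multiply numerator and denominator by the conjugate √(11 + 6s) + √11.
The numerator becomes (11 + 6s) − 11 = 6s, so the expression simplifies to 6/(√(11 + 6s) + √11).
Letting s → 0 gives 6/(2√11) = 3*√(11)/11.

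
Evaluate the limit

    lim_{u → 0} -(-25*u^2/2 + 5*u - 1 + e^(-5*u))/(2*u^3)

125/12

Direct substitution gives 0/0.
Apply L'Hôpital: lim (-25*u + 5 - 5*e^(-5*u))/(-6*u^2), still 0/0.
Apply L'Hôpital: lim (-25 + 25*e^(-5*u))/(-12*u), still 0/0.
After 3 applications of L'Hôpital's rule the quotient is (-125*e^(-5*u))/(-12); substituting u = 0 gives 125/12.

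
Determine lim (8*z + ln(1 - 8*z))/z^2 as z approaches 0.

Direct substitution gives 0/0.
Apply L'Hôpital: lim (8 - 8/(1 - 8*z))/(2*z), still 0/0.
After 2 applications of L'Hôpital's rule the quotient is (-64/(1 - 8*z)^2)/(2); substituting z = 0 gives -32.

-32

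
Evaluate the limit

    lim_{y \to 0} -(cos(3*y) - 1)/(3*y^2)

Direct substitution gives 0/0.
Apply L'Hôpital: lim (-3*sin(3*y))/(-6*y), still 0/0.
After 2 applications of L'Hôpital's rule the quotient is (-9*cos(3*y))/(-6); substituting y = 0 gives 3/2.

3/2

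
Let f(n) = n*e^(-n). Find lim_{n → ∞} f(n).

0

Write as n^1/e^{1n}, an ∞/∞ form.
Exponential growth dominates any polynomial, so repeated L'Hôpital (or the standard result) gives 0.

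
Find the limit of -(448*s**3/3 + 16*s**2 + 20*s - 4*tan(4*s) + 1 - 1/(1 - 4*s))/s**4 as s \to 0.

256

Substitution gives 0/0 (the numerator vanishes to order 4).
Expand each term to order s^4: the coefficient of s^4 in -4·tan(4s) is 0 and in −1/(1 - 4s) is -256.
Lower-order terms cancel with the polynomial part, so the numerator is (-256)·s^4 + o(s^4), and the limit is (-256)/(-1) = 256.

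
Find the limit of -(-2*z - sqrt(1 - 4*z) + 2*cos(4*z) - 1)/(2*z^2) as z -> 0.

Substitution gives 0/0; apply L'Hôpital's rule 2 times.
After differentiating numerator and denominator 2 times the quotient is (-32*cos(4*z) + 4/(1 - 4*z)^(3/2))/(-4); at z = 0 this is 7.

7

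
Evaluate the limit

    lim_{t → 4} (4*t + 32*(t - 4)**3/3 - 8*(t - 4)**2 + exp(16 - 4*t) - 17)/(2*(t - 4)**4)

Direct substitution gives 0/0.
Apply L'Hôpital: lim (-16*t + 32*(t - 4)^2 - 4*e^(16 - 4*t) + 68)/(8*(t - 4)^3), still 0/0.
Apply L'Hôpital: lim (64*t + 16*e^(16 - 4*t) - 272)/(24*(t - 4)^2), still 0/0.
Apply L'Hôpital: lim (64 - 64*e^(16 - 4*t))/(48*t - 192), still 0/0.
After 4 applications of L'Hôpital's rule the quotient is (256*e^(16 - 4*t))/(48); substituting t = 4 gives 16/3.

16/3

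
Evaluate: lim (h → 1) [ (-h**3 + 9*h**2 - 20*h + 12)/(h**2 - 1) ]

-5/2

Since h = 1 makes numerator and denominator zero, (h - 1) divides both.
Cancelling it gives (-h^2 + 8*h - 12)/(h + 1); now plug in h = 1 to get -5/2.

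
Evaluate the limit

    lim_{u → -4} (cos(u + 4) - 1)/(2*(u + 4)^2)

Direct substitution gives 0/0.
Apply L'Hôpital: lim (-sin(u + 4))/(4*u + 16), still 0/0.
After 2 applications of L'Hôpital's rule the quotient is (-cos(u + 4))/(4); substituting u = -4 gives -1/4.

-1/4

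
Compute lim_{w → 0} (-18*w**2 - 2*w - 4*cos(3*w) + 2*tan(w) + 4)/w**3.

2/3

Substitution gives 0/0; apply L'Hôpital's rule 3 times.
After differentiating numerator and denominator 3 times the quotient is (-108*sin(3*w) + 12*tan(w)^4 + 16*tan(w)^2 + 4)/(6); at w = 0 this is 2/3.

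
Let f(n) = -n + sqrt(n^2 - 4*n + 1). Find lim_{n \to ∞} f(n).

-2

An ∞ − ∞ form. Rationalising with the conjugate, the difference becomes (-4n + 1) / (√(n^2 - 4*n + 1) + n).
For large n the denominator behaves like 2·n, so the quotient tends to -4/2 = -2.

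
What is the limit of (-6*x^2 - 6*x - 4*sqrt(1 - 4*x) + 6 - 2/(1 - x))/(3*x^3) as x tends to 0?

Substitution gives 0/0 (the numerator vanishes to order 3).
Expand each term to order x^3: the coefficient of x^3 in -4·√(1 - 4x) is 16 and in -2·1/(1 - x) is -2.
Lower-order terms cancel with the polynomial part, so the numerator is (14)·x^3 + o(x^3), and the limit is (14)/(3) = 14/3.

14/3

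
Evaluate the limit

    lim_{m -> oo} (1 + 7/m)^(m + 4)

The base → 1 and the exponent → ∞: a 1^∞ form.
Take logarithms: (m + 4)·ln(1 + 7/m). Since ln(1+u) ~ u for small u, this behaves like (m)·(7/m) → 7.
So the limit is e^(7).

e^(7)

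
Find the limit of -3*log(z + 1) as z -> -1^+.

As z → -1⁺, z + 1 → 0⁺ and ln(z + 1) → −∞.
Multiplying by -3 gives ∞.

∞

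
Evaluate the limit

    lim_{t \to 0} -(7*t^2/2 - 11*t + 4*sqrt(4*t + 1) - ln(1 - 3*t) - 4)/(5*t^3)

Substitution gives 0/0 (the numerator vanishes to order 3).
Expand each term to order t^3: the coefficient of t^3 in 4·√(1 + 4t) is 16 and in −ln(1 - 3t) is 9.
Lower-order terms cancel with the polynomial part, so the numerator is (25)·t^3 + o(t^3), and the limit is (25)/(-5) = -5.

-5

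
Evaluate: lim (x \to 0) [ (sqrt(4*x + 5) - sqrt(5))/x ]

Substitution gives 0/0. Multiply numerator and denominator by the conjugate √(5 + 4x) + √5.
The numerator becomes (5 + 4x) − 5 = 4x, so the expression simplifies to 4/(√(5 + 4x) + √5).
Letting x → 0 gives 4/(2√5) = 2*√(5)/5.

2*√(5)/5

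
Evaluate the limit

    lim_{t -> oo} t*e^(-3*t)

Write as t^1/e^{3t}, an ∞/∞ form.
Exponential growth dominates any polynomial, so repeated L'Hôpital (or the standard result) gives 0.

0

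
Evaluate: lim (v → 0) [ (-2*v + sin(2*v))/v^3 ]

Direct substitution gives 0/0.
Apply L'Hôpital: lim (2*cos(2*v) - 2)/(3*v^2), still 0/0.
Apply L'Hôpital: lim (-4*sin(2*v))/(6*v), still 0/0.
After 3 applications of L'Hôpital's rule the quotient is (-8*cos(2*v))/(6); substituting v = 0 gives -4/3.

-4/3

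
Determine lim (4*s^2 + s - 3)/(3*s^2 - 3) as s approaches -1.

7/6

Direct substitution gives 0/0, so factor. Both numerator and denominator have (s + 1) as a factor.
After cancelling, the expression reduces to (4*s - 3)/(3*s - 3).
Substituting s = -1 gives 7/6.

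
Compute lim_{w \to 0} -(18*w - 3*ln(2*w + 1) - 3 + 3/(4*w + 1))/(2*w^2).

-27

Substitution gives 0/0; apply L'Hôpital's rule 2 times.
After differentiating numerator and denominator 2 times the quotient is (96/(4*w + 1)^3 + 12/(2*w + 1)^2)/(-4); at w = 0 this is -27.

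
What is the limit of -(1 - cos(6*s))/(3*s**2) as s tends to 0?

Substitution gives 0/0.
Use (1 − cos u)/u² → 1/2 with u = 6s: the limit is 6²/(2·(-3)) = -6.

-6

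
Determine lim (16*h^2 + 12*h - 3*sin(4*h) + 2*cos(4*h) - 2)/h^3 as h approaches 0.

32

Substitution gives 0/0; apply L'Hôpital's rule 3 times.
After differentiating numerator and denominator 3 times the quotient is (128*sin(4*h) + 192*cos(4*h))/(6); at h = 0 this is 32.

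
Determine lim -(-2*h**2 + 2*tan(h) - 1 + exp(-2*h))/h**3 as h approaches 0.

2/3

Substitution gives 0/0; apply L'Hôpital's rule 3 times.
After differentiating numerator and denominator 3 times the quotient is (12*tan(h)^2/cos(h)^2 + 4/cos(h)^2 - 8*e^(-2*h))/(-6); at h = 0 this is 2/3.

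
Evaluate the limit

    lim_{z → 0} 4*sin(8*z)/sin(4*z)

8

Substitution gives 0/0.
Divide numerator and denominator by z: sin(8z)/z → 8 and sin(4z)/z → 4, so the limit is 4·8/4 = 8.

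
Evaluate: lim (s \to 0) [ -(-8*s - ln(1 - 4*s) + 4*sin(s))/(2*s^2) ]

-4

Substitution gives 0/0 (the numerator vanishes to order 2).
Expand each term to order s^2: the coefficient of s^2 in 4·sin(s) is 0 and in −ln(1 - 4s) is 8.
Lower-order terms cancel with the polynomial part, so the numerator is (8)·s^2 + o(s^2), and the limit is (8)/(-2) = -4.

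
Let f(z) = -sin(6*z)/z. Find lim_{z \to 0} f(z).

-6

Substitution gives 0/0.
Write it as (6/(-1))·sin(6z)/(6z); since sin(u)/u → 1, the limit is -6.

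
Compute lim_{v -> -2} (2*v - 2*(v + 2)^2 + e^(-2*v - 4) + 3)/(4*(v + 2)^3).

Direct substitution gives 0/0.
Apply L'Hôpital: lim (-4*v - 2*e^(-2*v - 4) - 6)/(12*(v + 2)^2), still 0/0.
Apply L'Hôpital: lim (4*e^(-2*v - 4) - 4)/(24*v + 48), still 0/0.
After 3 applications of L'Hôpital's rule the quotient is (-8*e^(-2*v - 4))/(24); substituting v = -2 gives -1/3.

-1/3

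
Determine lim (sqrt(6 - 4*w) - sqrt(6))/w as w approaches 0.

A 0/0 form; rationalise with √(6 - 4w) + √6. This collapses the numerator to -4w, leaving -4/(√(6 - 4w) + √6) → -4/(2√6) = -√(6)/3.

-√(6)/3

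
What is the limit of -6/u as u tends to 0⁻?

As u → 0⁻, (u) → 0⁻, so (u)^1 → 0⁻ and -6/(u)^1 → ∞.

∞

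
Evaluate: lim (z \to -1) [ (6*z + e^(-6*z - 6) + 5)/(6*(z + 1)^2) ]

3

Direct substitution gives 0/0.
Apply L'Hôpital: lim (6 - 6*e^(-6*z - 6))/(12*z + 12), still 0/0.
After 2 applications of L'Hôpital's rule the quotient is (36*e^(-6*z - 6))/(12); substituting z = -1 gives 3.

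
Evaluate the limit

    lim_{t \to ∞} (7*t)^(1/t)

Base → ∞ and exponent → 0: an ∞^0 form.
Take logs: (1/t)·ln(7·t^1) = (ln 7 + 1·ln t)/t → 0.
So the limit is e^0 = 1.

1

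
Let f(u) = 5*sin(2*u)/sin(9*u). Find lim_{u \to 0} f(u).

10/9

Substitution gives 0/0.
Divide numerator and denominator by u: sin(2u)/u → 2 and sin(9u)/u → 9, so the limit is 5·2/9 = 10/9.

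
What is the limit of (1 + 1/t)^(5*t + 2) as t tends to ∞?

Write it as [(1 + 1/t)^t]^(5) · (1 + 1/t)^(2). The bracketed term tends to e^(1) and the second factor to 1, so the limit is e^(5).

e^(5)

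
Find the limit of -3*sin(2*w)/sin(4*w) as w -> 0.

-3/2

Substitution gives 0/0.
Divide numerator and denominator by w: sin(2w)/w → 2 and sin(4w)/w → 4, so the limit is -3·2/4 = -3/2.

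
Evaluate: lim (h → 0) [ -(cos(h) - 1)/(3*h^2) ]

1/6

Direct substitution gives 0/0.
Apply L'Hôpital: lim (-sin(h))/(-6*h), still 0/0.
After 2 applications of L'Hôpital's rule the quotient is (-cos(h))/(-6); substituting h = 0 gives 1/6.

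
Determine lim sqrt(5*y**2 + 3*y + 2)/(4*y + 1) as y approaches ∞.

For large |y|, √(5*y^2 + 3*y + 2) ≈ √5·|y| and the denominator ≈ 4y.
Since y → +∞, |y| = y, giving √5/(4) = √(5)/4.

√(5)/4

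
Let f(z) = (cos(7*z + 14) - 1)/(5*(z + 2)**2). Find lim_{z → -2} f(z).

-49/10

Direct substitution gives 0/0.
Apply L'Hôpital: lim (-7*sin(7*z + 14))/(10*z + 20), still 0/0.
After 2 applications of L'Hôpital's rule the quotient is (-49*cos(7*z + 14))/(10); substituting z = -2 gives -49/10.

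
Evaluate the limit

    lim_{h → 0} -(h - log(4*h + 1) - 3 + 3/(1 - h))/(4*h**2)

-11/4

Substitution gives 0/0; apply L'Hôpital's rule 2 times.
After differentiating numerator and denominator 2 times the quotient is (16/(4*h + 1)^2 - 6/(h - 1)^3)/(-8); at h = 0 this is -11/4.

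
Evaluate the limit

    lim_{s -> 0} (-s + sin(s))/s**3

Direct substitution gives 0/0.
Apply L'Hôpital: lim (cos(s) - 1)/(3*s^2), still 0/0.
Apply L'Hôpital: lim (-sin(s))/(6*s), still 0/0.
After 3 applications of L'Hôpital's rule the quotient is (-cos(s))/(6); substituting s = 0 gives -1/6.

-1/6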